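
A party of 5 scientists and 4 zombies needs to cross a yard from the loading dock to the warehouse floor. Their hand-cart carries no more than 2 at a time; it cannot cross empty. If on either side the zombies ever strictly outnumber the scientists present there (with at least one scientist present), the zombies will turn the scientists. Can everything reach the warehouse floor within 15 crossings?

Yes — this plan uses 15 crossings (≤ 15):
1. 2 zombies → the warehouse floor.  (the loading dock: 5S 2Z; the warehouse floor: 0S 2Z)
2. 1 zombie ← the loading dock.  (the loading dock: 5S 3Z; the warehouse floor: 0S 1Z)
3. 2 zombies → the warehouse floor.  (the loading dock: 5S 1Z; the warehouse floor: 0S 3Z)
4. 1 zombie ← the loading dock.  (the loading dock: 5S 2Z; the warehouse floor: 0S 2Z)
5. 2 scientists → the warehouse floor.  (the loading dock: 3S 2Z; the warehouse floor: 2S 2Z)
6. 1 zombie ← the loading dock.  (the loading dock: 3S 3Z; the warehouse floor: 2S 1Z)
7. 1 scientist and 1 zombie → the warehouse floor.  (the loading dock: 2S 2Z; the warehouse floor: 3S 2Z)
8. 1 scientist ← the loading dock.  (the loading dock: 3S 2Z; the warehouse floor: 2S 2Z)
9. 1 scientist and 1 zombie → the warehouse floor.  (the loading dock: 2S 1Z; the warehouse floor: 3S 3Z)
10. 1 zombie ← the loading dock.  (the loading dock: 2S 2Z; the warehouse floor: 3S 2Z)
11. 1 scientist and 1 zombie → the warehouse floor.  (the loading dock: 1S 1Z; the warehouse floor: 4S 3Z)
12. 1 scientist ← the loading dock.  (the loading dock: 2S 1Z; the warehouse floor: 3S 3Z)
13. 1 scientist and 1 zombie → the warehouse floor.  (the loading dock: 1S 0Z; the warehouse floor: 4S 4Z)
14. 1 zombie ← the loading dock.  (the loading dock: 1S 1Z; the warehouse floor: 4S 3Z)
15. 1 scientist and 1 zombie → the warehouse floor.  (the loading dock: 0S 0Z; the warehouse floor: 5S 4Z)

Yes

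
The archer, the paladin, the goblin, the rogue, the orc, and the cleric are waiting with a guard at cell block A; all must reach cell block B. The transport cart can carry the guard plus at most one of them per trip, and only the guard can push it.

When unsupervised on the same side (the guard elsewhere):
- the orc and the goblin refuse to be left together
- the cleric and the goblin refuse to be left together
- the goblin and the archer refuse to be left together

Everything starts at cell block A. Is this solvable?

No

Following every safe sequence of crossings from the start, the most of the 6 that can be at cell block B as the transport cart arrives there on crossings 1, 3, 5, 7 is 1, 2, 3, 4 respectively; the best ever achieved is 4 of 6.
From crossing 9 on, no configuration arises that was not already reachable earlier: only 36 distinct safe configurations (who is on which side, and where the transport cart is) can ever be reached, none of them has everyone across, and every continuation just revisits them. So no valid plan exists.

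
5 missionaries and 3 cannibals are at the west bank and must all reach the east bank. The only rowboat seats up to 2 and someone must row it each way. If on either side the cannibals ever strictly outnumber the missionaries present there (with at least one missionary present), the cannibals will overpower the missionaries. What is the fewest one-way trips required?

13

Counting alone: each trip to the east bank takes at most 2 across and each return brings at least 1 back, so after t trips out (and t−1 returns) at most 2t − (t−1) of the 8 are across; that first reaches 8 at t = 7, so at least 13 crossings are needed.
The plan below uses exactly 13 crossings, so it is optimal:
1. 2 cannibals → the east bank.  (the west bank: 5M 1C; the east bank: 0M 2C)
2. 1 cannibal ← the west bank.  (the west bank: 5M 2C; the east bank: 0M 1C)
3. 2 cannibals → the east bank.  (the west bank: 5M 0C; the east bank: 0M 3C)
4. 1 cannibal ← the west bank.  (the west bank: 5M 1C; the east bank: 0M 2C)
5. 2 missionaries → the east bank.  (the west bank: 3M 1C; the east bank: 2M 2C)
6. 1 cannibal ← the west bank.  (the west bank: 3M 2C; the east bank: 2M 1C)
7. 1 missionary and 1 cannibal → the east bank.  (the west bank: 2M 1C; the east bank: 3M 2C)
8. 1 cannibal ← the west bank.  (the west bank: 2M 2C; the east bank: 3M 1C)
9. 2 cannibals → the east bank.  (the west bank: 2M 0C; the east bank: 3M 3C)
10. 1 cannibal ← the west bank.  (the west bank: 2M 1C; the east bank: 3M 2C)
11. 1 missionary and 1 cannibal → the east bank.  (the west bank: 1M 0C; the east bank: 4M 3C)
12. 1 cannibal ← the west bank.  (the west bank: 1M 1C; the east bank: 4M 2C)
13. 1 missionary and 1 cannibal → the east bank.  (the west bank: 0M 0C; the east bank: 5M 3C)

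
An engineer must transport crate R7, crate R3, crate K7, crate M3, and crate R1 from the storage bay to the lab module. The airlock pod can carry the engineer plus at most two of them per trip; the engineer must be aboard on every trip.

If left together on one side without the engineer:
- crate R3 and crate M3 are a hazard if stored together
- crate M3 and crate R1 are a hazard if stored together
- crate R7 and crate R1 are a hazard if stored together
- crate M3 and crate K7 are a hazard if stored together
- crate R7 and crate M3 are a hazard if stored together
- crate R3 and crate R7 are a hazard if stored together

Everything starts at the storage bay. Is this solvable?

Yes

1. Engineer goes to the lab module with crate M3 and crate R7.
2. Engineer goes back to the storage bay with crate R7.
3. Engineer goes to the lab module with crate K7 and crate R7.
4. Engineer goes back to the storage bay with crate M3.
5. Engineer goes to the lab module with crate R1 and crate R3.
6. Engineer goes back to the storage bay with crate R7.
7. Engineer goes to the lab module with crate M3 and crate R7.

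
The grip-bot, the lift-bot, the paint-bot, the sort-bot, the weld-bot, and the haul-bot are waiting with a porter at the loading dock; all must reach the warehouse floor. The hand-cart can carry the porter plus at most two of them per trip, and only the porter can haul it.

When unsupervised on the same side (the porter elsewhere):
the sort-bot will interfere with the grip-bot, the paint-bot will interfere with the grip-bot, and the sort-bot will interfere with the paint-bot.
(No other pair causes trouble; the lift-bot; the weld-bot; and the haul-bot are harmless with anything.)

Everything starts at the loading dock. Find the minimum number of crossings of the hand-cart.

9

Counting alone: the porter can take at most 2 across per trip to the warehouse floor, so moving all 6 needs at least 3 loaded trips out, with a return between consecutive ones — at least 5 crossings.
The safety rule pushes this higher. Following every safe sequence of crossings, the most of the 6 that can be at the warehouse floor as the hand-cart arrives there on crossings 5, 7 is 4, 5 respectively — never all 6.
So no plan with fewer than 9 crossings exists, and this one achieves 9:
1. Porter goes to the warehouse floor with the grip-bot and the paint-bot.  [the loading dock: the haul-bot, the lift-bot, the sort-bot, the weld-bot | the warehouse floor: the grip-bot, the paint-bot]
2. Porter goes back to the loading dock with the grip-bot.  [the loading dock: the grip-bot, the haul-bot, the lift-bot, the sort-bot, the weld-bot | the warehouse floor: the paint-bot]
3. Porter goes to the warehouse floor with the grip-bot and the lift-bot.  [the loading dock: the haul-bot, the sort-bot, the weld-bot | the warehouse floor: the grip-bot, the lift-bot, the paint-bot]
4. Porter goes back to the loading dock with the grip-bot.  [the loading dock: the grip-bot, the haul-bot, the sort-bot, the weld-bot | the warehouse floor: the lift-bot, the paint-bot]
5. Porter goes to the warehouse floor with the grip-bot and the weld-bot.  [the loading dock: the haul-bot, the sort-bot | the warehouse floor: the grip-bot, the lift-bot, the paint-bot, the weld-bot]
6. Porter goes back to the loading dock with the grip-bot.  [the loading dock: the grip-bot, the haul-bot, the sort-bot | the warehouse floor: the lift-bot, the paint-bot, the weld-bot]
7. Porter goes to the warehouse floor with the grip-bot and the haul-bot.  [the loading dock: the sort-bot | the warehouse floor: the grip-bot, the haul-bot, the lift-bot, the paint-bot, the weld-bot]
8. Porter goes back to the loading dock with the grip-bot.  [the loading dock: the grip-bot, the sort-bot | the warehouse floor: the haul-bot, the lift-bot, the paint-bot, the weld-bot]
9. Porter goes to the warehouse floor with the grip-bot and the sort-bot.  [the loading dock: — | the warehouse floor: the grip-bot, the haul-bot, the lift-bot, the paint-bot, the sort-bot, the weld-bot]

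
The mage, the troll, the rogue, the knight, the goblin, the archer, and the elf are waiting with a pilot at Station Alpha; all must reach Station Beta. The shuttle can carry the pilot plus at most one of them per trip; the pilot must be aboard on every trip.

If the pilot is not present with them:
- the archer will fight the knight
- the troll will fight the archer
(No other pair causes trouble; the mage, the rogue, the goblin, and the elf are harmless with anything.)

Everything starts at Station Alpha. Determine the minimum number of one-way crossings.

15

Counting alone: the pilot can take at most 1 across per trip to Station Beta, so moving all 7 needs at least 7 loaded trips out, with a return between consecutive ones — at least 13 crossings.
The safety rule pushes this higher. Following every safe sequence of crossings, the most of the 7 that can be at Station Beta as the shuttle arrives there on crossing 13 is 6 — never all 7.
So no plan with fewer than 15 crossings exists, and this one achieves 15:
1. Pilot goes to Station Beta with the archer.
2. Pilot goes back to Station Alpha alone.
3. Pilot goes to Station Beta with the mage.
4. Pilot goes back to Station Alpha alone.
5. Pilot goes to Station Beta with the troll.
6. Pilot goes back to Station Alpha with the archer.
7. Pilot goes to Station Beta with the knight.
8. Pilot goes back to Station Alpha alone.
9. Pilot goes to Station Beta with the rogue.
10. Pilot goes back to Station Alpha alone.
11. Pilot goes to Station Beta with the goblin.
12. Pilot goes back to Station Alpha alone.
13. Pilot goes to Station Beta with the elf.
14. Pilot goes back to Station Alpha alone.
15. Pilot goes to Station Beta with the archer.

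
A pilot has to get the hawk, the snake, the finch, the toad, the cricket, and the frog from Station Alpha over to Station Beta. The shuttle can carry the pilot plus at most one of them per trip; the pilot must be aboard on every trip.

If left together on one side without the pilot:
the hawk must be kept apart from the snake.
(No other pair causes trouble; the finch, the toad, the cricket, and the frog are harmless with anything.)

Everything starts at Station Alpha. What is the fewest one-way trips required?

11

Counting alone: the pilot can take at most 1 across per trip to Station Beta, so moving all 6 needs at least 6 loaded trips out, with a return between consecutive ones — at least 11 crossings.
The plan below uses exactly 11 crossings, so it is optimal:
1. Pilot goes to Station Beta with the hawk.  [Station Alpha: the cricket, the finch, the frog, the snake, the toad | Station Beta: the hawk]
2. Pilot goes back to Station Alpha alone.  [Station Alpha: the cricket, the finch, the frog, the snake, the toad | Station Beta: the hawk]
3. Pilot goes to Station Beta with the finch.  [Station Alpha: the cricket, the frog, the snake, the toad | Station Beta: the finch, the hawk]
4. Pilot goes back to Station Alpha alone.  [Station Alpha: the cricket, the frog, the snake, the toad | Station Beta: the finch, the hawk]
5. Pilot goes to Station Beta with the toad.  [Station Alpha: the cricket, the frog, the snake | Station Beta: the finch, the hawk, the toad]
6. Pilot goes back to Station Alpha alone.  [Station Alpha: the cricket, the frog, the snake | Station Beta: the finch, the hawk, the toad]
7. Pilot goes to Station Beta with the cricket.  [Station Alpha: the frog, the snake | Station Beta: the cricket, the finch, the hawk, the toad]
8. Pilot goes back to Station Alpha alone.  [Station Alpha: the frog, the snake | Station Beta: the cricket, the finch, the hawk, the toad]
9. Pilot goes to Station Beta with the frog.  [Station Alpha: the snake | Station Beta: the cricket, the finch, the frog, the hawk, the toad]
10. Pilot goes back to Station Alpha alone.  [Station Alpha: the snake | Station Beta: the cricket, the finch, the frog, the hawk, the toad]
11. Pilot goes to Station Beta with the snake.  [Station Alpha: — | Station Beta: the cricket, the finch, the frog, the hawk, the snake, the toad]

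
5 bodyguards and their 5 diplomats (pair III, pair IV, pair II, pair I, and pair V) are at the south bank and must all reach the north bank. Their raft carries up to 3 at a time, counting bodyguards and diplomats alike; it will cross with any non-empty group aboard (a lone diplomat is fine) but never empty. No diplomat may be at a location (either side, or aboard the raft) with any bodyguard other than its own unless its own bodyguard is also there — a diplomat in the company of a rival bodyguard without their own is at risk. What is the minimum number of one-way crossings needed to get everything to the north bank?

11

Counting alone: each trip to the north bank takes at most 3 across and each return brings at least 1 back, so after t trips out (and t−1 returns) at most 3t − (t−1) of the 10 are across; that first reaches 10 at t = 5, so at least 9 crossings are needed.
The safety rule pushes this higher. Following every safe sequence of crossings, the most of the 10 that can be at the north bank as the raft arrives there on crossing 9 is 9 — never all 10.
So no plan with fewer than 11 crossings exists, and this one achieves 11:
1. bodyguard III and diplomat III cross → the north bank.
2. bodyguard III crosses ← the south bank.
3. diplomat I, diplomat II, and diplomat IV cross → the north bank.
4. diplomat III crosses ← the south bank.
5. bodyguard I, bodyguard II, and bodyguard IV cross → the north bank.
6. bodyguard IV and diplomat IV cross ← the south bank.
7. bodyguard III, bodyguard IV, and bodyguard V cross → the north bank.
8. diplomat II crosses ← the south bank.
9. diplomat III and diplomat IV cross → the north bank.
10. diplomat III crosses ← the south bank.
11. diplomat II, diplomat III, and diplomat V cross → the north bank.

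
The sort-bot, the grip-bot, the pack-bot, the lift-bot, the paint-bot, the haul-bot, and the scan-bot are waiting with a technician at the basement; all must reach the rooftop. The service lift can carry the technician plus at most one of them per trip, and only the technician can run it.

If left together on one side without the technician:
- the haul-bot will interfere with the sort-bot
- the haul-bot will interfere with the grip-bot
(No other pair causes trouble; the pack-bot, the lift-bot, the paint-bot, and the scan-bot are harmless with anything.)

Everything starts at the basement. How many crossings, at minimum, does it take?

Counting alone: the technician can take at most 1 across per trip to the rooftop, so moving all 7 needs at least 7 loaded trips out, with a return between consecutive ones — at least 13 crossings.
The safety rule pushes this higher. Following every safe sequence of crossings, the most of the 7 that can be at the rooftop as the service lift arrives there on crossing 13 is 6 — never all 7.
So no plan with fewer than 15 crossings exists, and this one achieves 15:
1. Technician goes to the rooftop with the haul-bot.  [the basement: the grip-bot, the lift-bot, the pack-bot, the paint-bot, the scan-bot, the sort-bot | the rooftop: the haul-bot]
2. Technician goes back to the basement alone.  [the basement: the grip-bot, the lift-bot, the pack-bot, the paint-bot, the scan-bot, the sort-bot | the rooftop: the haul-bot]
3. Technician goes to the rooftop with the sort-bot.  [the basement: the grip-bot, the lift-bot, the pack-bot, the paint-bot, the scan-bot | the rooftop: the haul-bot, the sort-bot]
4. Technician goes back to the basement with the haul-bot.  [the basement: the grip-bot, the haul-bot, the lift-bot, the pack-bot, the paint-bot, the scan-bot | the rooftop: the sort-bot]
5. Technician goes to the rooftop with the grip-bot.  [the basement: the haul-bot, the lift-bot, the pack-bot, the paint-bot, the scan-bot | the rooftop: the grip-bot, the sort-bot]
6. Technician goes back to the basement alone.  [the basement: the haul-bot, the lift-bot, the pack-bot, the paint-bot, the scan-bot | the rooftop: the grip-bot, the sort-bot]
7. Technician goes to the rooftop with the pack-bot.  [the basement: the haul-bot, the lift-bot, the paint-bot, the scan-bot | the rooftop: the grip-bot, the pack-bot, the sort-bot]
8. Technician goes back to the basement alone.  [the basement: the haul-bot, the lift-bot, the paint-bot, the scan-bot | the rooftop: the grip-bot, the pack-bot, the sort-bot]
9. Technician goes to the rooftop with the lift-bot.  [the basement: the haul-bot, the paint-bot, the scan-bot | the rooftop: the grip-bot, the lift-bot, the pack-bot, the sort-bot]
10. Technician goes back to the basement alone.  [the basement: the haul-bot, the paint-bot, the scan-bot | the rooftop: the grip-bot, the lift-bot, the pack-bot, the sort-bot]
11. Technician goes to the rooftop with the paint-bot.  [the basement: the haul-bot, the scan-bot | the rooftop: the grip-bot, the lift-bot, the pack-bot, the paint-bot, the sort-bot]
12. Technician goes back to the basement alone.  [the basement: the haul-bot, the scan-bot | the rooftop: the grip-bot, the lift-bot, the pack-bot, the paint-bot, the sort-bot]
13. Technician goes to the rooftop with the scan-bot.  [the basement: the haul-bot | the rooftop: the grip-bot, the lift-bot, the pack-bot, the paint-bot, the scan-bot, the sort-bot]
14. Technician goes back to the basement alone.  [the basement: the haul-bot | the rooftop: the grip-bot, the lift-bot, the pack-bot, the paint-bot, the scan-bot, the sort-bot]
15. Technician goes to the rooftop with the haul-bot.  [the basement: — | the rooftop: the grip-bot, the haul-bot, the lift-bot, the pack-bot, the paint-bot, the scan-bot, the sort-bot]

15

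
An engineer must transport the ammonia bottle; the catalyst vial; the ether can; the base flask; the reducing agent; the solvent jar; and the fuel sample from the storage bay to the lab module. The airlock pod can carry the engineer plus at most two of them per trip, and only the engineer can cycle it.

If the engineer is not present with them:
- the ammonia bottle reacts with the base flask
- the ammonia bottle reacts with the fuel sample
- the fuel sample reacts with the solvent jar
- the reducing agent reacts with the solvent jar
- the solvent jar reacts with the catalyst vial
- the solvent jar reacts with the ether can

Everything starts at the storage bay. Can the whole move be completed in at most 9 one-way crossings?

Yes

Yes — this plan uses 9 crossings (≤ 9):
1. Engineer goes to the lab module with the ammonia bottle and the solvent jar.
2. Engineer goes back to the storage bay alone.
3. Engineer goes to the lab module with the base flask.
4. Engineer goes back to the storage bay with the ammonia bottle.
5. Engineer goes to the lab module with the catalyst vial and the fuel sample.
6. Engineer goes back to the storage bay with the solvent jar.
7. Engineer goes to the lab module with the ether can and the reducing agent.
8. Engineer goes back to the storage bay alone.
9. Engineer goes to the lab module with the ammonia bottle and the solvent jar.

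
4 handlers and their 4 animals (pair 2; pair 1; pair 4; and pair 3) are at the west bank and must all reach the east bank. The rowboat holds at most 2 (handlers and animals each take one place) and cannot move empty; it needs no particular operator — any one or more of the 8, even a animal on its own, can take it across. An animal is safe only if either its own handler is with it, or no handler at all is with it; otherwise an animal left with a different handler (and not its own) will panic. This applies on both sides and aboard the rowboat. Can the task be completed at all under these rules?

Following every safe sequence of crossings from the start, the most of the 8 that can be at the east bank as the rowboat arrives there on crossings 1, 3, 5 is 2, 3, 4 respectively; the best ever achieved is 4 of 8.
From crossing 7 on, no configuration arises that was not already reachable earlier: only 44 distinct safe configurations (who is on which side, and where the rowboat is) can ever be reached, none of them has everyone across, and every continuation just revisits them. So no valid plan exists.

No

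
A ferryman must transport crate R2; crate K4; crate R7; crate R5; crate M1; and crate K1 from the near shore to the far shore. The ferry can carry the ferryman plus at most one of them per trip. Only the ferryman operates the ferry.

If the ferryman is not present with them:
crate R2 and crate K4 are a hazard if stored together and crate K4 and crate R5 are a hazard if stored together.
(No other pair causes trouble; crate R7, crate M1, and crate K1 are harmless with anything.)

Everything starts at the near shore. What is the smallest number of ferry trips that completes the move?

Counting alone: the ferryman can take at most 1 across per trip to the far shore, so moving all 6 needs at least 6 loaded trips out, with a return between consecutive ones — at least 11 crossings.
The safety rule pushes this higher. Following every safe sequence of crossings, the most of the 6 that can be at the far shore as the ferry arrives there on crossing 11 is 5 — never all 6.
So no plan with fewer than 13 crossings exists, and this one achieves 13:
1. Ferryman goes to the far shore with crate K4.
2. Ferryman goes back to the near shore alone.
3. Ferryman goes to the far shore with crate R2.
4. Ferryman goes back to the near shore with crate K4.
5. Ferryman goes to the far shore with crate R5.
6. Ferryman goes back to the near shore alone.
7. Ferryman goes to the far shore with crate R7.
8. Ferryman goes back to the near shore alone.
9. Ferryman goes to the far shore with crate M1.
10. Ferryman goes back to the near shore alone.
11. Ferryman goes to the far shore with crate K1.
12. Ferryman goes back to the near shore alone.
13. Ferryman goes to the far shore with crate K4.

13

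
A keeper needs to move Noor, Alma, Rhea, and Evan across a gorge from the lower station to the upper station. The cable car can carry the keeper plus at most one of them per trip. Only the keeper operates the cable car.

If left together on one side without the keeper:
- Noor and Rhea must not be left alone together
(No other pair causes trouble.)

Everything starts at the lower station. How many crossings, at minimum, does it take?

7

Counting alone: the keeper can take at most 1 across per trip to the upper station, so moving all 4 needs at least 4 loaded trips out, with a return between consecutive ones — at least 7 crossings.
The plan below uses exactly 7 crossings, so it is optimal:
1. Keeper goes to the upper station with Noor.
2. Keeper goes back to the lower station alone.
3. Keeper goes to the upper station with Alma.
4. Keeper goes back to the lower station alone.
5. Keeper goes to the upper station with Evan.
6. Keeper goes back to the lower station alone.
7. Keeper goes to the upper station with Rhea.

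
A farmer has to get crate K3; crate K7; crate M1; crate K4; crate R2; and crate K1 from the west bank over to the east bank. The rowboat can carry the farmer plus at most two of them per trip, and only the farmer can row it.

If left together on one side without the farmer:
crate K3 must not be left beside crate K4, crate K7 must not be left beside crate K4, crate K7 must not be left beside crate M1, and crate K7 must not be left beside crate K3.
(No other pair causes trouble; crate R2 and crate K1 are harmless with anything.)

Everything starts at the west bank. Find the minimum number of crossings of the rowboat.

Counting alone: the farmer can take at most 2 across per trip to the east bank, so moving all 6 needs at least 3 loaded trips out, with a return between consecutive ones — at least 5 crossings.
The safety rule pushes this higher. Following every safe sequence of crossings, the most of the 6 that can be at the east bank as the rowboat arrives there on crossings 5, 7 is 4, 5 respectively — never all 6.
So no plan with fewer than 9 crossings exists, and this one achieves 9:
1. Farmer goes to the east bank with crate K3 and crate K7.  [the west bank: crate K1, crate K4, crate M1, crate R2 | the east bank: crate K3, crate K7]
2. Farmer goes back to the west bank with crate K3.  [the west bank: crate K1, crate K3, crate K4, crate M1, crate R2 | the east bank: crate K7]
3. Farmer goes to the east bank with crate K3 and crate M1.  [the west bank: crate K1, crate K4, crate R2 | the east bank: crate K3, crate K7, crate M1]
4. Farmer goes back to the west bank with crate K7.  [the west bank: crate K1, crate K4, crate K7, crate R2 | the east bank: crate K3, crate M1]
5. Farmer goes to the east bank with crate K7 and crate R2.  [the west bank: crate K1, crate K4 | the east bank: crate K3, crate K7, crate M1, crate R2]
6. Farmer goes back to the west bank with crate K7.  [the west bank: crate K1, crate K4, crate K7 | the east bank: crate K3, crate M1, crate R2]
7. Farmer goes to the east bank with crate K1 and crate K7.  [the west bank: crate K4 | the east bank: crate K1, crate K3, crate K7, crate M1, crate R2]
8. Farmer goes back to the west bank with crate K7.  [the west bank: crate K4, crate K7 | the east bank: crate K1, crate K3, crate M1, crate R2]
9. Farmer goes to the east bank with crate K4 and crate K7.  [the west bank: — | the east bank: crate K1, crate K3, crate K4, crate K7, crate M1, crate R2]

9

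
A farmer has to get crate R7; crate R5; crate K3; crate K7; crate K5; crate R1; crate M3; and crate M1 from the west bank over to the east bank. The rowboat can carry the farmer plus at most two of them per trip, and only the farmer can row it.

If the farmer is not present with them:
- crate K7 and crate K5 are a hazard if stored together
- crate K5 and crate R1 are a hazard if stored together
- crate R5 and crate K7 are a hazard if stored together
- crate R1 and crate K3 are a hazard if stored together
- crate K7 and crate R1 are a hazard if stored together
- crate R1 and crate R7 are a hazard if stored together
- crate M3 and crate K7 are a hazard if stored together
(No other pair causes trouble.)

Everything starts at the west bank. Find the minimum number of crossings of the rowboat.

13

Counting alone: the farmer can take at most 2 across per trip to the east bank, so moving all 8 needs at least 4 loaded trips out, with a return between consecutive ones — at least 7 crossings.
The safety rule pushes this higher. Following every safe sequence of crossings, the most of the 8 that can be at the east bank as the rowboat arrives there on crossings 7, 9, 11 is 5, 6, 7 respectively — never all 8.
So no plan with fewer than 13 crossings exists, and this one achieves 13:
1. Farmer goes to the east bank with crate K7 and crate R1.
2. Farmer goes back to the west bank with crate K7.
3. Farmer goes to the east bank with crate K7 and crate R7.
4. Farmer goes back to the west bank with crate R1.
5. Farmer goes to the east bank with crate K3 and crate K5.
6. Farmer goes back to the west bank with crate K7.
7. Farmer goes to the east bank with crate K7 and crate R5.
8. Farmer goes back to the west bank with crate K7.
9. Farmer goes to the east bank with crate K7 and crate M3.
10. Farmer goes back to the west bank with crate K7.
11. Farmer goes to the east bank with crate K7 and crate M1.
12. Farmer goes back to the west bank with crate K7.
13. Farmer goes to the east bank with crate K7 and crate R1.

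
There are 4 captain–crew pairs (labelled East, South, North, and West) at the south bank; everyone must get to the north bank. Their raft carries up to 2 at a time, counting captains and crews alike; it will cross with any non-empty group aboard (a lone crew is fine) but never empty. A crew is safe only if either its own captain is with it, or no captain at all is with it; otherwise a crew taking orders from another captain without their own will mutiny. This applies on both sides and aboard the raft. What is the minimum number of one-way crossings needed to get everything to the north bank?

impossible

Following every safe sequence of crossings from the start, the most of the 8 that can be at the north bank as the raft arrives there on crossings 1, 3, 5 is 2, 3, 4 respectively; the best ever achieved is 4 of 8.
From crossing 7 on, no configuration arises that was not already reachable earlier: only 44 distinct safe configurations (who is on which side, and where the raft is) can ever be reached, none of them has everyone across, and every continuation just revisits them. So no valid plan exists.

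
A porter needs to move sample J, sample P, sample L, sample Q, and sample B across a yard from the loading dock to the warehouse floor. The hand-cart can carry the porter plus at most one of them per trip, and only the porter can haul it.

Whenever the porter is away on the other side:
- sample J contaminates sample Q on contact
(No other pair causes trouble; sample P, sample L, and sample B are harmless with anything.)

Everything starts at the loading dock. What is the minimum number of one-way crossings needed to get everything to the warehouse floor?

Counting alone: the porter can take at most 1 across per trip to the warehouse floor, so moving all 5 needs at least 5 loaded trips out, with a return between consecutive ones — at least 9 crossings.
The plan below uses exactly 9 crossings, so it is optimal:
1. Porter goes to the warehouse floor with sample J.
2. Porter goes back to the loading dock alone.
3. Porter goes to the warehouse floor with sample P.
4. Porter goes back to the loading dock alone.
5. Porter goes to the warehouse floor with sample L.
6. Porter goes back to the loading dock alone.
7. Porter goes to the warehouse floor with sample B.
8. Porter goes back to the loading dock alone.
9. Porter goes to the warehouse floor with sample Q.

9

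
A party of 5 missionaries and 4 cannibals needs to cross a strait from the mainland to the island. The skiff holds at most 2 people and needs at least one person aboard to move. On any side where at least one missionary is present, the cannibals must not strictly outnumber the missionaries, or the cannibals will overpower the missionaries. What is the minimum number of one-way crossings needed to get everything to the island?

Counting alone: each trip to the island takes at most 2 across and each return brings at least 1 back, so after t trips out (and t−1 returns) at most 2t − (t−1) of the 9 are across; that first reaches 9 at t = 8, so at least 15 crossings are needed.
The plan below uses exactly 15 crossings, so it is optimal:
1. 2 cannibals → the island.  (the mainland: 5M 2C; the island: 0M 2C)
2. 1 cannibal ← the mainland.  (the mainland: 5M 3C; the island: 0M 1C)
3. 2 cannibals → the island.  (the mainland: 5M 1C; the island: 0M 3C)
4. 1 cannibal ← the mainland.  (the mainland: 5M 2C; the island: 0M 2C)
5. 2 missionaries → the island.  (the mainland: 3M 2C; the island: 2M 2C)
6. 1 cannibal ← the mainland.  (the mainland: 3M 3C; the island: 2M 1C)
7. 1 missionary and 1 cannibal → the island.  (the mainland: 2M 2C; the island: 3M 2C)
8. 1 missionary ← the mainland.  (the mainland: 3M 2C; the island: 2M 2C)
9. 1 missionary and 1 cannibal → the island.  (the mainland: 2M 1C; the island: 3M 3C)
10. 1 cannibal ← the mainland.  (the mainland: 2M 2C; the island: 3M 2C)
11. 1 missionary and 1 cannibal → the island.  (the mainland: 1M 1C; the island: 4M 3C)
12. 1 missionary ← the mainland.  (the mainland: 2M 1C; the island: 3M 3C)
13. 1 missionary and 1 cannibal → the island.  (the mainland: 1M 0C; the island: 4M 4C)
14. 1 cannibal ← the mainland.  (the mainland: 1M 1C; the island: 4M 3C)
15. 1 missionary and 1 cannibal → the island.  (the mainland: 0M 0C; the island: 5M 4C)

15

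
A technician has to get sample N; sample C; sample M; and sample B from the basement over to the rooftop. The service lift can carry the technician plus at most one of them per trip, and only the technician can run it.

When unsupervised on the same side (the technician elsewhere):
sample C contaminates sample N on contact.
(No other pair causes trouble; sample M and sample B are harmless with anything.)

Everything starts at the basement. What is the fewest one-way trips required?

Counting alone: the technician can take at most 1 across per trip to the rooftop, so moving all 4 needs at least 4 loaded trips out, with a return between consecutive ones — at least 7 crossings.
The plan below uses exactly 7 crossings, so it is optimal:
1. Technician goes to the rooftop with sample N.
2. Technician goes back to the basement alone.
3. Technician goes to the rooftop with sample M.
4. Technician goes back to the basement alone.
5. Technician goes to the rooftop with sample B.
6. Technician goes back to the basement alone.
7. Technician goes to the rooftop with sample C.

7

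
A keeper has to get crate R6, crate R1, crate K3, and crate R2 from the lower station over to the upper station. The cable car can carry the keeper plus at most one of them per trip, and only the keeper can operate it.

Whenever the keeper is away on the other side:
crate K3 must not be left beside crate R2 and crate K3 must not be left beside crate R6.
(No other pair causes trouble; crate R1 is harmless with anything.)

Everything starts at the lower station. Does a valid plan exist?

Yes

1. Keeper goes to the upper station with crate K3.  [the lower station: crate R1, crate R2, crate R6 | the upper station: crate K3]
2. Keeper goes back to the lower station alone.  [the lower station: crate R1, crate R2, crate R6 | the upper station: crate K3]
3. Keeper goes to the upper station with crate R6.  [the lower station: crate R1, crate R2 | the upper station: crate K3, crate R6]
4. Keeper goes back to the lower station with crate K3.  [the lower station: crate K3, crate R1, crate R2 | the upper station: crate R6]
5. Keeper goes to the upper station with crate R2.  [the lower station: crate K3, crate R1 | the upper station: crate R2, crate R6]
6. Keeper goes back to the lower station alone.  [the lower station: crate K3, crate R1 | the upper station: crate R2, crate R6]
7. Keeper goes to the upper station with crate R1.  [the lower station: crate K3 | the upper station: crate R1, crate R2, crate R6]
8. Keeper goes back to the lower station alone.  [the lower station: crate K3 | the upper station: crate R1, crate R2, crate R6]
9. Keeper goes to the upper station with crate K3.  [the lower station: — | the upper station: crate K3, crate R1, crate R2, crate R6]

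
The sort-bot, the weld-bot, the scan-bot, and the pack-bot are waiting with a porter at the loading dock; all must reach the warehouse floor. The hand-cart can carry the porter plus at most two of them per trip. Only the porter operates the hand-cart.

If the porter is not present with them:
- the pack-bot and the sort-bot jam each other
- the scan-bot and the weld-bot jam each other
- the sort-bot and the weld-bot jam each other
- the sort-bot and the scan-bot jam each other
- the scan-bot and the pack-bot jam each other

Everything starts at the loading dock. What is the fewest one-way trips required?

Counting alone: the porter can take at most 2 across per trip to the warehouse floor, so moving all 4 needs at least 2 loaded trips out, with a return between consecutive ones — at least 3 crossings.
The safety rule pushes this higher. Following every safe sequence of crossings, the most of the 4 that can be at the warehouse floor as the hand-cart arrives there on crossing 3 is 3 — never all 4.
So no plan with fewer than 5 crossings exists, and this one achieves 5:
1. Porter goes to the warehouse floor with the scan-bot and the sort-bot.
2. Porter goes back to the loading dock with the sort-bot.
3. Porter goes to the warehouse floor with the pack-bot and the weld-bot.
4. Porter goes back to the loading dock with the scan-bot.
5. Porter goes to the warehouse floor with the scan-bot and the sort-bot.

5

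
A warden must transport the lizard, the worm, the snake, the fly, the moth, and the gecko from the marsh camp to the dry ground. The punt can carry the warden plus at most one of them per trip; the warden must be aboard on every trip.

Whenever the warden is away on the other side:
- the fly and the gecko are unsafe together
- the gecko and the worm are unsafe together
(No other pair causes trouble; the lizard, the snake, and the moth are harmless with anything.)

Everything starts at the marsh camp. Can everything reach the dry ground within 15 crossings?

Yes

Yes — this plan uses 13 crossings (≤ 15):
1. Warden goes to the dry ground with the gecko.
2. Warden goes back to the marsh camp alone.
3. Warden goes to the dry ground with the lizard.
4. Warden goes back to the marsh camp alone.
5. Warden goes to the dry ground with the worm.
6. Warden goes back to the marsh camp with the gecko.
7. Warden goes to the dry ground with the fly.
8. Warden goes back to the marsh camp alone.
9. Warden goes to the dry ground with the snake.
10. Warden goes back to the marsh camp alone.
11. Warden goes to the dry ground with the moth.
12. Warden goes back to the marsh camp alone.
13. Warden goes to the dry ground with the gecko.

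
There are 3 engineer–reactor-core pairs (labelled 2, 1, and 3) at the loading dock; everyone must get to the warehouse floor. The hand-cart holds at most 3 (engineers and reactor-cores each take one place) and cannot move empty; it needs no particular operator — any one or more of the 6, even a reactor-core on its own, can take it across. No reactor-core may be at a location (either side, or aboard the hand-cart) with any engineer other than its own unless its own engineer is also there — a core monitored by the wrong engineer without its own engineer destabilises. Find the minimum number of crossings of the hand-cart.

Counting alone: each trip to the warehouse floor takes at most 3 across and each return brings at least 1 back, so after t trips out (and t−1 returns) at most 3t − (t−1) of the 6 are across; that first reaches 6 at t = 3, so at least 5 crossings are needed.
The plan below uses exactly 5 crossings, so it is optimal:
1. engineer 2 and reactor-core 2 cross → the warehouse floor.
2. engineer 2 crosses ← the loading dock.
3. engineer 1, engineer 2, and engineer 3 cross → the warehouse floor.
4. reactor-core 2 crosses ← the loading dock.
5. reactor-core 1, reactor-core 2, and reactor-core 3 cross → the warehouse floor.

5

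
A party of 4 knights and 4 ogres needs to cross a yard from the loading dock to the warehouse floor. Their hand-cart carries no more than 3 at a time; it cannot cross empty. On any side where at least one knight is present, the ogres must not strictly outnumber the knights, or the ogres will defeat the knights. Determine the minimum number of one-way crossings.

9

Counting alone: each trip to the warehouse floor takes at most 3 across and each return brings at least 1 back, so after t trips out (and t−1 returns) at most 3t − (t−1) of the 8 are across; that first reaches 8 at t = 4, so at least 7 crossings are needed.
The safety rule pushes this higher. Following every safe sequence of crossings, the most of the 8 that can be at the warehouse floor as the hand-cart arrives there on crossing 7 is 7 — never all 8.
So no plan with fewer than 9 crossings exists, and this one achieves 9:
1. 2 ogres → the warehouse floor.  (the loading dock: 4K 2O; the warehouse floor: 0K 2O)
2. 1 ogre ← the loading dock.  (the loading dock: 4K 3O; the warehouse floor: 0K 1O)
3. 3 ogres → the warehouse floor.  (the loading dock: 4K 0O; the warehouse floor: 0K 4O)
4. 1 ogre ← the loading dock.  (the loading dock: 4K 1O; the warehouse floor: 0K 3O)
5. 3 knights → the warehouse floor.  (the loading dock: 1K 1O; the warehouse floor: 3K 3O)
6. 1 knight and 1 ogre ← the loading dock.  (the loading dock: 2K 2O; the warehouse floor: 2K 2O)
7. 2 knights → the warehouse floor.  (the loading dock: 0K 2O; the warehouse floor: 4K 2O)
8. 1 ogre ← the loading dock.  (the loading dock: 0K 3O; the warehouse floor: 4K 1O)
9. 3 ogres → the warehouse floor.  (the loading dock: 0K 0O; the warehouse floor: 4K 4O)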